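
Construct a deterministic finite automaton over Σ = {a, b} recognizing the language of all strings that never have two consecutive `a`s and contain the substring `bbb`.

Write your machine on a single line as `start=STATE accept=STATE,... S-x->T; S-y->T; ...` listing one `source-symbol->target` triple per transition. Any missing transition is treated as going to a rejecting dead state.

start=q0; accept=q5,q6; q0-a->q1; q0-b->q2; q1-a->q3; q1-b->q2; q2-a->q1; q2-b->q4; q3-a->q3; q3-b->q3; q4-a->q1; q4-b->q5; q5-a->q6; q5-b->q5; q6-a->q3; q6-b->q5

Handle the two conditions separately and then intersect. One (3 states) tracks partial matches of the forbidden pattern `aa`; the other (4 states) tracks whether and how much of `bbb` has been seen. Each combined state is a pair, one component from each; accept when both components accept. After merging equivalent states the machine shrinks.
7 states suffice.
        a   b  
>  q0   q1  q2 
   q1   q3  q2 
   q2   q1  q4 
   q3   q3  q3 
   q4   q1  q5 
 * q5   q6  q5 
 * q6   q3  q5 
(> = start, * = accepting)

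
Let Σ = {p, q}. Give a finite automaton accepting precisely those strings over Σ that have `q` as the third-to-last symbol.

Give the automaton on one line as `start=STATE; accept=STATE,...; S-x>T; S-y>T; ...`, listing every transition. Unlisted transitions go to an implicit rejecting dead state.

A DFA must remember the last 3 symbols (since which symbol is third-to-last isn't known until the input ends). Use one state per possible window of the last ≤3 symbols; accept from those whose window starts with `q`.
With 15 states:
       p  q 
>  A   B  C 
   B   D  E 
   C   F  G 
   D   H  I 
   E   J  K 
   F   L  M 
   G   N  O 
   H   H  I 
   I   J  K 
   J   L  M 
   K   N  O 
 * L   H  I 
 * M   J  K 
 * N   L  M 
 * O   N  O 
(> = start, * = accepting)

start=A; accept=L,M,N,O; A-p>B; A-q>C; B-p>D; B-q>E; C-p>F; C-q>G; D-p>H; D-q>I; E-p>J; E-q>K; F-p>L; F-q>M; G-p>N; G-q>O; H-p>H; H-q>I; I-p>J; I-q>K; J-p>L; J-q>M; K-p>N; K-q>O; L-p>H; L-q>I; M-p>J; M-q>K; N-p>L; N-q>M; O-p>N; O-q>O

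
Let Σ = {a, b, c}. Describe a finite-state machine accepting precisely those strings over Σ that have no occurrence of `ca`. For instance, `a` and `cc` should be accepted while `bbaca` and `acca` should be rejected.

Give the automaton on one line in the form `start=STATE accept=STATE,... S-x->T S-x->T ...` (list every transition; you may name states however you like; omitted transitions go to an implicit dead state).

Track partial matches of the forbidden pattern `ca`. State s2 is a dead state reached once `ca` has occurred; every other state accepts. s0 means no part of `ca` is currently matched.
With 3 states:
        a   b   c  
>* s0   s0  s0  s1 
 * s1   s2  s0  s1 
   s2   s2  s2  s2 
(> = start, * = accepting)

start=s0 accept=s0,s1 s0-a->s0 s0-b->s0 s0-c->s1 s1-a->s2 s1-b->s0 s1-c->s1 s2-a->s2 s2-b->s2 s2-c->s2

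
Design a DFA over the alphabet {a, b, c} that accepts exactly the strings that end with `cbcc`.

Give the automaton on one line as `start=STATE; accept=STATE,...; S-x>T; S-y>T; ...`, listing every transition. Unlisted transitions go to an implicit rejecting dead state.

Remember how much of `cbcc` the current input suffix matches. State S0 means no match yet; S1 means the last symbol is `c`; S2 means the last 2 symbols are `cb`; S3 means the last 3 symbols are `cbc`; S4 means the last 4 symbols are `cbcc`. Only S4 accepts. On a mismatch, fall back to the longest proper suffix that is still a prefix of `cbcc`.
5 states suffice.
        a   b   c  
>  S0   S0  S0  S1 
   S1   S0  S2  S1 
   S2   S0  S0  S3 
   S3   S0  S2  S4 
 * S4   S0  S2  S1 
(> = start, * = accepting)

start=S0; accept=S4; S0-a>S0; S0-b>S0; S0-c>S1; S1-a>S0; S1-b>S2; S1-c>S1; S2-a>S0; S2-b>S0; S2-c>S3; S3-a>S0; S3-b>S2; S3-c>S4; S4-a>S0; S4-b>S2; S4-c>S1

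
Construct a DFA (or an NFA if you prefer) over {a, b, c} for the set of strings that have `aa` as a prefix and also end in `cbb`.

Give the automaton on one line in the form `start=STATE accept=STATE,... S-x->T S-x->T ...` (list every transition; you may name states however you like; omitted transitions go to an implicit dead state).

start=q0 accept=q9 q0-a->q1 q0-b->q2 q0-c->q3 q1-a->q4 q1-b->q2 q1-c->q3 q2-a->q2 q2-b->q2 q2-c->q3 q3-a->q2 q3-b->q5 q3-c->q3 q4-a->q4 q4-b->q4 q4-c->q6 q5-a->q2 q5-b->q7 q5-c->q3 q6-a->q4 q6-b->q8 q6-c->q6 q7-a->q2 q7-b->q2 q7-c->q3 q8-a->q4 q8-b->q9 q8-c->q6 q9-a->q4 q9-b->q4 q9-c->q6

Handle the two conditions separately and then intersect. One (4 states) tracks whether the input so far still matches the prefix `aa`; the other (4 states) tracks how much of the suffix `cbb` has currently been matched. Each combined state is a pair, one component from each; accept when both components accept.
A 10-state machine:
        a   b   c  
>  q0   q1  q2  q3 
   q1   q4  q2  q3 
   q2   q2  q2  q3 
   q3   q2  q5  q3 
   q4   q4  q4  q6 
   q5   q2  q7  q3 
   q6   q4  q8  q6 
   q7   q2  q2  q3 
   q8   q4  q9  q6 
 * q9   q4  q4  q6 
(> = start, * = accepting)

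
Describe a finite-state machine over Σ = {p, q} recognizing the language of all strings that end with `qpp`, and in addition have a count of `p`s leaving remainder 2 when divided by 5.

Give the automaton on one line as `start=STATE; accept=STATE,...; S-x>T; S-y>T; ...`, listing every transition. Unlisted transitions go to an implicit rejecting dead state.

Handle the two conditions separately and then intersect. The first has 4 states tracking how much of the suffix `qpp` has currently been matched; the second has 5 states tracking the count of `p`s modulo 5. A product state is a pair (one from each), accepting exactly when both do. Equivalent product states are then merged.
8 states suffice.
       p  q 
>  A   B  C 
   B   D  B 
   C   E  C 
   D   F  D 
   E   G  B 
   F   H  F 
 * G   F  D 
   H   A  H 
(> = start, * = accepting)

start=A; accept=G; A-p>B; A-q>C; B-p>D; B-q>B; C-p>E; C-q>C; D-p>F; D-q>D; E-p>G; E-q>B; F-p>H; F-q>F; G-p>F; G-q>D; H-p>A; H-q>H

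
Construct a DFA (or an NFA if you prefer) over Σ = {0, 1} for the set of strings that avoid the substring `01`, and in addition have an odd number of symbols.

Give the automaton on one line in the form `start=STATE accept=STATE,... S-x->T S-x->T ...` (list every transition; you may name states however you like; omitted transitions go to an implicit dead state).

Build one automaton per condition and run them in lockstep. The first has 3 states tracking partial matches of the forbidden pattern `01`; the second has 2 states tracking the input length modulo 2. A product state is a pair (one from each), accepting exactly when both do.
A 6-state machine:
       0  1 
>  A   B  C 
 * B   D  E 
 * C   D  A 
   D   B  F 
   E   F  F 
   F   E  E 
(> = start, * = accepting)

start=A accept=B,C A-0->B A-1->C B-0->D B-1->E C-0->D C-1->A D-0->B D-1->F E-0->F E-1->F F-0->E F-1->E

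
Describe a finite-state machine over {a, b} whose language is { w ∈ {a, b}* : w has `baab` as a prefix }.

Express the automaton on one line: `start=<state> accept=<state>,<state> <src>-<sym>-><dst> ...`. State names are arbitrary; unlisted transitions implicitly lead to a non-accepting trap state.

start=s0 accept=s4 s0-a->s5 s0-b->s1 s1-a->s2 s1-b->s5 s2-a->s3 s2-b->s5 s3-a->s5 s3-b->s4 s4-a->s4 s4-b->s4 s5-a->s5 s5-b->s5

Check the first 4 symbols one by one: s0 through s3 record how many have matched `baab` so far; any wrong symbol goes to the dead state s5. After all 4 match we enter the accepting sink s4.
A 6-state machine:
        a   b  
>  s0   s5  s1 
   s1   s2  s5 
   s2   s3  s5 
   s3   s5  s4 
 * s4   s4  s4 
   s5   s5  s5 
(> = start, * = accepting)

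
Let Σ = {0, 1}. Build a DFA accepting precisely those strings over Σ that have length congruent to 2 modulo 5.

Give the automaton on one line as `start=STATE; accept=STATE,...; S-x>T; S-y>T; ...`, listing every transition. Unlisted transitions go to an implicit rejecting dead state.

Only the length mod 5 matters, so use a 5-cycle: from any state, every input symbol moves to the next state, wrapping q4 back to q0. Mark q2 accepting.
A 5-state machine:
        0   1  
>  q0   q1  q1 
   q1   q2  q2 
 * q2   q3  q3 
   q3   q4  q4 
   q4   q0  q0 
(> = start, * = accepting)

start=q0; accept=q2; q0-0>q1; q0-1>q1; q1-0>q2; q1-1>q2; q2-0>q3; q2-1>q3; q3-0>q4; q3-1>q4; q4-0>q0; q4-1>q0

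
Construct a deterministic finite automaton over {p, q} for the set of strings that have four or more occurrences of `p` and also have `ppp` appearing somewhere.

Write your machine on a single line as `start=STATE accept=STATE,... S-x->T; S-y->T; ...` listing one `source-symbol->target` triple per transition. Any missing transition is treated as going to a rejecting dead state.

start=A; accept=H,K; A-p->B; A-q->A; B-p->C; B-q->D; C-p->E; C-q->F; D-p->G; D-q->D; E-p->H; E-q->E; F-p->I; F-q->F; G-p->J; G-q->F; H-p->K; H-q->H; I-p->L; I-q->M; J-p->H; J-q->M; K-p->K; K-q->K; L-p->K; L-q->N; M-p->O; M-q->M; N-p->P; N-q->N; O-p->Q; O-q->N; P-p->Q; P-q->R; Q-p->K; Q-q->R; R-p->P; R-q->R

Handle the two conditions separately and then intersect. The first has 6 states tracking the count of `p`s, saturating at 5; the second has 4 states tracking whether and how much of `ppp` has been seen. A product state is a pair (one from each), accepting exactly when both do.
       p  q 
>  A   B  A 
   B   C  D 
   C   E  F 
   D   G  D 
   E   H  E 
   F   I  F 
   G   J  F 
 * H   K  H 
   I   L  M 
   J   H  M 
 * K   K  K 
   L   K  N 
   M   O  M 
   N   P  N 
   O   Q  N 
   P   Q  R 
   Q   K  R 
   R   P  R 
(> = start, * = accepting)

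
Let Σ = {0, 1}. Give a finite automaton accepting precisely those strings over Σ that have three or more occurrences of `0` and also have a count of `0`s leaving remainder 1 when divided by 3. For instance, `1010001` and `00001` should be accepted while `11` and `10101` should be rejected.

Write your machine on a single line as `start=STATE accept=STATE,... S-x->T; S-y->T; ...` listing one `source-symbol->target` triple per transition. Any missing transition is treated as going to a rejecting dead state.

Build one automaton per condition and run them in lockstep. One (5 states) tracks the count of `0`s, saturating at 4; the other (3 states) tracks the count of `0`s modulo 3. Each combined state is a pair, one component from each; accept when both components accept.
7 states suffice.
        0   1  
>  q0   q1  q0 
   q1   q2  q1 
   q2   q3  q2 
   q3   q4  q3 
 * q4   q5  q4 
   q5   q6  q5 
   q6   q4  q6 
(> = start, * = accepting)

start=q0; accept=q4; q0-0->q1; q0-1->q0; q1-0->q2; q1-1->q1; q2-0->q3; q2-1->q2; q3-0->q4; q3-1->q3; q4-0->q5; q4-1->q4; q5-0->q6; q5-1->q5; q6-0->q4; q6-1->q6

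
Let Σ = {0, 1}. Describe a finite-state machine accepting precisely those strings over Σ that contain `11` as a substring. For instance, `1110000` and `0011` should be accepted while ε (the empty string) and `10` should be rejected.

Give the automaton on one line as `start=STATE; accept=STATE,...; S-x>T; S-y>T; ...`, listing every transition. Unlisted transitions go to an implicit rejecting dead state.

States A..B record the length of the longest prefix of `11` that matches the current input suffix. Reaching C means `11` has been seen, and we stay there forever. Accept from C.
       0  1 
>  A   A  B 
   B   A  C 
 * C   C  C 
(> = start, * = accepting)

start=A; accept=C; A-0>A; A-1>B; B-0>A; B-1>C; C-0>C; C-1>C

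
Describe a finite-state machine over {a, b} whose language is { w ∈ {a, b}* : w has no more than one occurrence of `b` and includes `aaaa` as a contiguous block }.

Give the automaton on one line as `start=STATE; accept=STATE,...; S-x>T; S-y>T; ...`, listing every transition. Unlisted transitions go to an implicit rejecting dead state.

Build one automaton per condition and run them in lockstep. The first has 3 states tracking the count of `b`s, saturating at 2; the second has 5 states tracking whether and how much of `aaaa` has been seen. A product state is a pair (one from each), accepting exactly when both do. Equivalent product states are then merged.
          a    b  
>  q0     q1   q2 
   q1     q3   q2 
   q2     q4   q5 
   q3     q6   q2 
   q4     q7   q5 
   q5     q5   q5 
   q6     q8   q2 
   q7     q9   q5 
 * q8     q8  q10 
   q9    q10   q5 
 * q10   q10   q5 
(> = start, * = accepting)

start=q0; accept=q8,q10; q0-a>q1; q0-b>q2; q1-a>q3; q1-b>q2; q2-a>q4; q2-b>q5; q3-a>q6; q3-b>q2; q4-a>q7; q4-b>q5; q5-a>q5; q5-b>q5; q6-a>q8; q6-b>q2; q7-a>q9; q7-b>q5; q8-a>q8; q8-b>q10; q9-a>q10; q9-b>q5; q10-a>q10; q10-b>q5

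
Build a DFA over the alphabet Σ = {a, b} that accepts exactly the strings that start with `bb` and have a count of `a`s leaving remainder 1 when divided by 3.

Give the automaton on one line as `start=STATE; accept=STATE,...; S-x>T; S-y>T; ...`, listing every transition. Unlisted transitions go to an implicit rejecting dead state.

Run two small machines in parallel and take their product. One (4 states) tracks whether the input so far still matches the prefix `bb`; the other (3 states) tracks the count of `a`s modulo 3. Each combined state is a pair, one component from each; accept when both components accept. Equivalent product states are then merged.
A 6-state machine:
        a   b  
>  q0   q1  q2 
   q1   q1  q1 
   q2   q1  q3 
   q3   q4  q3 
 * q4   q5  q4 
   q5   q3  q5 
(> = start, * = accepting)

start=q0; accept=q4; q0-a>q1; q0-b>q2; q1-a>q1; q1-b>q1; q2-a>q1; q2-b>q3; q3-a>q4; q3-b>q3; q4-a>q5; q4-b>q4; q5-a>q3; q5-b>q5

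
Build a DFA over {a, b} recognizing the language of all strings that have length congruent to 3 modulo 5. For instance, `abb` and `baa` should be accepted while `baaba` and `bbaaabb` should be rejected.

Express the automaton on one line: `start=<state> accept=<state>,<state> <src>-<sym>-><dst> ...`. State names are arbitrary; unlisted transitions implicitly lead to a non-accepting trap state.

Count input length modulo 5: every symbol advances one step around the cycle S0 → S1 → S2 → S3 → S4 → S0. Accept at S3.
With 5 states:
        a   b  
>  S0   S1  S1 
   S1   S2  S2 
   S2   S3  S3 
 * S3   S4  S4 
   S4   S0  S0 
(> = start, * = accepting)

start=S0 accept=S3 S0-a->S1 S0-b->S1 S1-a->S2 S1-b->S2 S2-a->S3 S2-b->S3 S3-a->S4 S3-b->S4 S4-a->S0 S4-b->S0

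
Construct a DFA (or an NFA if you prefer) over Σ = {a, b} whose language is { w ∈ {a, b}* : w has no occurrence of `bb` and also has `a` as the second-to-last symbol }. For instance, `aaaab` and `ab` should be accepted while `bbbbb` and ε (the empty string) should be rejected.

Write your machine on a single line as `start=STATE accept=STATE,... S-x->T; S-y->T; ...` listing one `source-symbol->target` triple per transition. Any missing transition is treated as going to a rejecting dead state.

Build one automaton per condition and run them in lockstep. One (3 states) tracks partial matches of the forbidden pattern `bb`; the other (7 states) tracks the last 2 symbols read. Each combined state is a pair, one component from each; accept when both components accept.
10 states suffice.
        a   b  
>  q0   q1  q2 
   q1   q3  q4 
   q2   q5  q6 
 * q3   q3  q4 
 * q4   q5  q6 
   q5   q3  q4 
   q6   q7  q6 
   q7   q8  q9 
   q8   q8  q9 
   q9   q7  q6 
(> = start, * = accepting)

start=q0; accept=q3,q4; q0-a->q1; q0-b->q2; q1-a->q3; q1-b->q4; q2-a->q5; q2-b->q6; q3-a->q3; q3-b->q4; q4-a->q5; q4-b->q6; q5-a->q3; q5-b->q4; q6-a->q7; q6-b->q6; q7-a->q8; q7-b->q9; q8-a->q8; q8-b->q9; q9-a->q7; q9-b->q6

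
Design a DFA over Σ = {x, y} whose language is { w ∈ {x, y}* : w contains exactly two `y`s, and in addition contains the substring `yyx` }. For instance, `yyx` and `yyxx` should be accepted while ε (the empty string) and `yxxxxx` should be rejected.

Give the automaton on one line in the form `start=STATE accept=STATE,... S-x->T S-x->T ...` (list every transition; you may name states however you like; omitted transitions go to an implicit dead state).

start=S0 accept=S5 S0-x->S0 S0-y->S1 S1-x->S2 S1-y->S3 S2-x->S2 S2-y->S4 S3-x->S5 S3-y->S6 S4-x->S7 S4-y->S6 S5-x->S5 S5-y->S8 S6-x->S8 S6-y->S6 S7-x->S7 S7-y->S9 S8-x->S8 S8-y->S8 S9-x->S10 S9-y->S6 S10-x->S10 S10-y->S9

Handle the two conditions separately and then intersect. The first has 4 states tracking the count of `y`s, saturating at 3; the second has 4 states tracking whether and how much of `yyx` has been seen. A product state is a pair (one from each), accepting exactly when both do.
With 11 states:
          x    y  
>  S0     S0   S1 
   S1     S2   S3 
   S2     S2   S4 
   S3     S5   S6 
   S4     S7   S6 
 * S5     S5   S8 
   S6     S8   S6 
   S7     S7   S9 
   S8     S8   S8 
   S9    S10   S6 
   S10   S10   S9 
(> = start, * = accepting)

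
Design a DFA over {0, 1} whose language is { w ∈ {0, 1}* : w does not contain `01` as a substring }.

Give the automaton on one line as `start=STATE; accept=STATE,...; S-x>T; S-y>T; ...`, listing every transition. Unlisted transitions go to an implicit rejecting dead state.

start=q0; accept=q0,q1; q0-0>q1; q0-1>q0; q1-0>q1; q1-1>q2; q2-0>q2; q2-1>q2

This is the complement of 'contains `01`'. Use the same substring-matching states — q0 through q2 holding how much of `01` has just been matched — but flip the accepting set: everything except the trap q2 accepts.
With 3 states:
        0   1  
>* q0   q1  q0 
 * q1   q1  q2 
   q2   q2  q2 
(> = start, * = accepting)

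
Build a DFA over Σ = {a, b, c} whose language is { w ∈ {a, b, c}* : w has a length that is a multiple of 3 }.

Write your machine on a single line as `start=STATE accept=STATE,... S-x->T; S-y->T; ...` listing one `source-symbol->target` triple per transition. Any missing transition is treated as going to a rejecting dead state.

Count input length modulo 3: every symbol advances one step around the cycle s0 → s1 → s2 → s0. Accept at s0.
With 3 states:
        a   b   c  
>* s0   s1  s1  s1 
   s1   s2  s2  s2 
   s2   s0  s0  s0 
(> = start, * = accepting)

start=s0; accept=s0; s0-a->s1; s0-b->s1; s0-c->s1; s1-a->s2; s1-b->s2; s1-c->s2; s2-a->s0; s2-b->s0; s2-c->s0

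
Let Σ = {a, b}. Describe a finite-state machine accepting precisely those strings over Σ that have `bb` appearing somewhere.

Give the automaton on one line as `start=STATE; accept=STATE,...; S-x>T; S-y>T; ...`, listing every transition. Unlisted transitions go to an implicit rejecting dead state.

States s0..s1 record the length of the longest prefix of `bb` that matches the current input suffix. Reaching s2 means `bb` has been seen, and we stay there forever. Accept from s2.
3 states suffice.
        a   b  
>  s0   s0  s1 
   s1   s0  s2 
 * s2   s2  s2 
(> = start, * = accepting)

start=s0; accept=s2; s0-a>s0; s0-b>s1; s1-a>s0; s1-b>s2; s2-a>s2; s2-b>s2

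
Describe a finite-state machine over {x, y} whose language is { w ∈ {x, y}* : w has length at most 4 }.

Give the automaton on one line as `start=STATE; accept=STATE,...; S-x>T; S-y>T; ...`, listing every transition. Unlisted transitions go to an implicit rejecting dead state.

Count input length up to 5: every symbol moves from A toward F, which means 'more than 4' and absorbs. Accept from {A, B, C, D, E}.
6 states suffice.
       x  y 
>* A   B  B 
 * B   C  C 
 * C   D  D 
 * D   E  E 
 * E   F  F 
   F   F  F 
(> = start, * = accepting)

start=A; accept=A,B,C,D,E; A-x>B; A-y>B; B-x>C; B-y>C; C-x>D; C-y>D; D-x>E; D-y>E; E-x>F; E-y>F; F-x>F; F-y>F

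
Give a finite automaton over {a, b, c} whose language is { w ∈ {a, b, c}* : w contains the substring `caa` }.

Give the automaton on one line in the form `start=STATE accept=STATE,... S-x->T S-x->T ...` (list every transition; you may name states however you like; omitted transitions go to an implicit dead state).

start=S0 accept=S3 S0-a->S0 S0-b->S0 S0-c->S1 S1-a->S2 S1-b->S0 S1-c->S1 S2-a->S3 S2-b->S0 S2-c->S1 S3-a->S3 S3-b->S3 S3-c->S3

Track how much of `caa` has been matched so far: state S0 is no progress, S3 is the absorbing accept state reached once `caa` has occurred. Intermediate states record partial matches; on a mismatch, fall back to the longest reusable overlap.
        a   b   c  
>  S0   S0  S0  S1 
   S1   S2  S0  S1 
   S2   S3  S0  S1 
 * S3   S3  S3  S3 
(> = start, * = accepting)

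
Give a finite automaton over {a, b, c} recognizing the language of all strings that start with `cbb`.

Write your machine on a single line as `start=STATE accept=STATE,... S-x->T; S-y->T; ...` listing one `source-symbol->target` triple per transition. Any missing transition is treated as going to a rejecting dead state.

Check the first 3 symbols one by one: S0 through S2 record how many have matched `cbb` so far; any wrong symbol goes to the dead state S4. After all 3 match we enter the accepting sink S3.
        a   b   c  
>  S0   S4  S4  S1 
   S1   S4  S2  S4 
   S2   S4  S3  S4 
 * S3   S3  S3  S3 
   S4   S4  S4  S4 
(> = start, * = accepting)

start=S0; accept=S3; S0-a->S4; S0-b->S4; S0-c->S1; S1-a->S4; S1-b->S2; S1-c->S4; S2-a->S4; S2-b->S3; S2-c->S4; S3-a->S3; S3-b->S3; S3-c->S3; S4-a->S4; S4-b->S4; S4-c->S4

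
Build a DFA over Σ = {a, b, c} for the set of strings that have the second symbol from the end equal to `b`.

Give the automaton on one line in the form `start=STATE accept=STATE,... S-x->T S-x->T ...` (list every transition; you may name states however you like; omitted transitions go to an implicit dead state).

A DFA must remember the last 2 symbols (since which symbol is second-to-last isn't known until the input ends). Use one state per possible window of the last ≤2 symbols; accept from those whose window starts with `b`.
A 13-state machine:
          a    b    c  
>  S0     S1   S2   S3 
   S1     S4   S5   S6 
   S2     S7   S8   S9 
   S3    S10  S11  S12 
   S4     S4   S5   S6 
   S5     S7   S8   S9 
   S6    S10  S11  S12 
 * S7     S4   S5   S6 
 * S8     S7   S8   S9 
 * S9    S10  S11  S12 
   S10    S4   S5   S6 
   S11    S7   S8   S9 
   S12   S10  S11  S12 
(> = start, * = accepting)

start=S0 accept=S7,S8,S9 S0-a->S1 S0-b->S2 S0-c->S3 S1-a->S4 S1-b->S5 S1-c->S6 S2-a->S7 S2-b->S8 S2-c->S9 S3-a->S10 S3-b->S11 S3-c->S12 S4-a->S4 S4-b->S5 S4-c->S6 S5-a->S7 S5-b->S8 S5-c->S9 S6-a->S10 S6-b->S11 S6-c->S12 S7-a->S4 S7-b->S5 S7-c->S6 S8-a->S7 S8-b->S8 S8-c->S9 S9-a->S10 S9-b->S11 S9-c->S12 S10-a->S4 S10-b->S5 S10-c->S6 S11-a->S7 S11-b->S8 S11-c->S9 S12-a->S10 S12-b->S11 S12-c->S12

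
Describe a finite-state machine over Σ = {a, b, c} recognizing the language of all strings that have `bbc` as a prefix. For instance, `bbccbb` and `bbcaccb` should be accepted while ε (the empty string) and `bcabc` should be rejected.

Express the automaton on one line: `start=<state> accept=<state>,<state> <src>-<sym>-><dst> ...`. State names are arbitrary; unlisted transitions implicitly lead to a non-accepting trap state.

Check the first 3 symbols one by one: q0 through q2 record how many have matched `bbc` so far; any wrong symbol goes to the dead state q4. After all 3 match we enter the accepting sink q3.
        a   b   c  
>  q0   q4  q1  q4 
   q1   q4  q2  q4 
   q2   q4  q4  q3 
 * q3   q3  q3  q3 
   q4   q4  q4  q4 
(> = start, * = accepting)

start=q0 accept=q3 q0-a->q4 q0-b->q1 q0-c->q4 q1-a->q4 q1-b->q2 q1-c->q4 q2-a->q4 q2-b->q4 q2-c->q3 q3-a->q3 q3-b->q3 q3-c->q3 q4-a->q4 q4-b->q4 q4-c->q4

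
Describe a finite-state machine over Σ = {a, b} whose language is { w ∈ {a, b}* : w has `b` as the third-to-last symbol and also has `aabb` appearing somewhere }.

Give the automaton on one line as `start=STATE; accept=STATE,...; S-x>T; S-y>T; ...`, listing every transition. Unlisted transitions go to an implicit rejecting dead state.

Run two small machines in parallel and take their product. One (15 states) tracks the last 3 symbols read; the other (5 states) tracks whether and how much of `aabb` has been seen. Each combined state is a pair, one component from each; accept when both components accept.
23 states suffice.
          a    b  
>  s0     s1   s2 
   s1     s3   s4 
   s2     s5   s6 
   s3     s7   s8 
   s4     s9  s10 
   s5    s11  s12 
   s6    s13  s14 
   s7     s7   s8 
   s8     s9  s15 
   s9    s11  s12 
   s10   s13  s14 
   s11    s7   s8 
   s12    s9  s10 
   s13   s11  s12 
   s14   s13  s14 
   s15   s16  s17 
 * s16   s18  s19 
 * s17   s16  s17 
 * s18   s20  s21 
 * s19   s22  s15 
   s20   s20  s21 
   s21   s22  s15 
   s22   s18  s19 
(> = start, * = accepting)

start=s0; accept=s16,s17,s18,s19; s0-a>s1; s0-b>s2; s1-a>s3; s1-b>s4; s2-a>s5; s2-b>s6; s3-a>s7; s3-b>s8; s4-a>s9; s4-b>s10; s5-a>s11; s5-b>s12; s6-a>s13; s6-b>s14; s7-a>s7; s7-b>s8; s8-a>s9; s8-b>s15; s9-a>s11; s9-b>s12; s10-a>s13; s10-b>s14; s11-a>s7; s11-b>s8; s12-a>s9; s12-b>s10; s13-a>s11; s13-b>s12; s14-a>s13; s14-b>s14; s15-a>s16; s15-b>s17; s16-a>s18; s16-b>s19; s17-a>s16; s17-b>s17; s18-a>s20; s18-b>s21; s19-a>s22; s19-b>s15; s20-a>s20; s20-b>s21; s21-a>s22; s21-b>s15; s22-a>s18; s22-b>s19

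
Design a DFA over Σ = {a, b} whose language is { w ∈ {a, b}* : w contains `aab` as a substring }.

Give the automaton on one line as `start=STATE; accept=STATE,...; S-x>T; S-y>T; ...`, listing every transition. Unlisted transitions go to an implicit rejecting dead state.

start=q0; accept=q3; q0-a>q1; q0-b>q0; q1-a>q2; q1-b>q0; q2-a>q2; q2-b>q3; q3-a>q3; q3-b>q3

Track how much of `aab` has been matched so far: state q0 is no progress, q3 is the absorbing accept state reached once `aab` has occurred. Intermediate states record partial matches; on a mismatch, fall back to the longest reusable overlap.
A 4-state machine:
        a   b  
>  q0   q1  q0 
   q1   q2  q0 
   q2   q2  q3 
 * q3   q3  q3 
(> = start, * = accepting)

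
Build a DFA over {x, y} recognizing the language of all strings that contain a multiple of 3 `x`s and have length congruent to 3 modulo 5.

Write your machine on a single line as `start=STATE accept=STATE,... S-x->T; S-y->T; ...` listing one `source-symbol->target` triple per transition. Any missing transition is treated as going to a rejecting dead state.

start=q0; accept=q6; q0-x->q1; q0-y->q2; q1-x->q3; q1-y->q4; q2-x->q4; q2-y->q5; q3-x->q6; q3-y->q7; q4-x->q7; q4-y->q8; q5-x->q8; q5-y->q6; q6-x->q9; q6-y->q10; q7-x->q10; q7-y->q11; q8-x->q11; q8-y->q9; q9-x->q12; q9-y->q13; q10-x->q13; q10-y->q0; q11-x->q0; q11-y->q12; q12-x->q2; q12-y->q14; q13-x->q14; q13-y->q1; q14-x->q5; q14-y->q3

Run two small machines in parallel and take their product. The first has 3 states tracking the count of `x`s modulo 3; the second has 5 states tracking the input length modulo 5. A product state is a pair (one from each), accepting exactly when both do.
A 15-state machine:
          x    y  
>  q0     q1   q2 
   q1     q3   q4 
   q2     q4   q5 
   q3     q6   q7 
   q4     q7   q8 
   q5     q8   q6 
 * q6     q9  q10 
   q7    q10  q11 
   q8    q11   q9 
   q9    q12  q13 
   q10   q13   q0 
   q11    q0  q12 
   q12    q2  q14 
   q13   q14   q1 
   q14    q5   q3 
(> = start, * = accepting)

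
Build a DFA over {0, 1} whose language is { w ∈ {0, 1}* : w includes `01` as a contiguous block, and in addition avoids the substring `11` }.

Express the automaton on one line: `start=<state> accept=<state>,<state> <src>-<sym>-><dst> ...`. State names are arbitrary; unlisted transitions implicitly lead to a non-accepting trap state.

start=q0 accept=q3,q5 q0-0->q1 q0-1->q2 q1-0->q1 q1-1->q3 q2-0->q1 q2-1->q4 q3-0->q5 q3-1->q6 q4-0->q7 q4-1->q4 q5-0->q5 q5-1->q3 q6-0->q6 q6-1->q6 q7-0->q7 q7-1->q6

Build one automaton per condition and run them in lockstep. One (3 states) tracks whether and how much of `01` has been seen; the other (3 states) tracks partial matches of the forbidden pattern `11`. Each combined state is a pair, one component from each; accept when both components accept.
With 8 states:
        0   1  
>  q0   q1  q2 
   q1   q1  q3 
   q2   q1  q4 
 * q3   q5  q6 
   q4   q7  q4 
 * q5   q5  q3 
   q6   q6  q6 
   q7   q7  q6 
(> = start, * = accepting)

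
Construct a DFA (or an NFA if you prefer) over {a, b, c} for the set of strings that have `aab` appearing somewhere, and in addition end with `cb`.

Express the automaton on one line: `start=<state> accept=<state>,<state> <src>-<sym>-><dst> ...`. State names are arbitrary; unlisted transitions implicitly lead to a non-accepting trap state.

Handle the two conditions separately and then intersect. One (4 states) tracks whether and how much of `aab` has been seen; the other (3 states) tracks how much of the suffix `cb` has currently been matched. Each combined state is a pair, one component from each; accept when both components accept.
An 8-state machine:
        a   b   c  
>  s0   s1  s0  s2 
   s1   s3  s0  s2 
   s2   s1  s4  s2 
   s3   s3  s5  s2 
   s4   s1  s0  s2 
   s5   s5  s5  s6 
   s6   s5  s7  s6 
 * s7   s5  s5  s6 
(> = start, * = accepting)

start=s0 accept=s7 s0-a->s1 s0-b->s0 s0-c->s2 s1-a->s3 s1-b->s0 s1-c->s2 s2-a->s1 s2-b->s4 s2-c->s2 s3-a->s3 s3-b->s5 s3-c->s2 s4-a->s1 s4-b->s0 s4-c->s2 s5-a->s5 s5-b->s5 s5-c->s6 s6-a->s5 s6-b->s7 s6-c->s6 s7-a->s5 s7-b->s5 s7-c->s6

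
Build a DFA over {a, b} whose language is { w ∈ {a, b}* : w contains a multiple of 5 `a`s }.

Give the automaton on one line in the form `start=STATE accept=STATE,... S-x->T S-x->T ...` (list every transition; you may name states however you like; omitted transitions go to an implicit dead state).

The only thing that matters is how many `a`s have appeared, reduced mod 5. Use one state per residue: q0 for 0, …, q4 for 4. Reading `a` moves to the next residue; anything else stays put. q0 is accepting.
        a   b  
>* q0   q1  q0 
   q1   q2  q1 
   q2   q3  q2 
   q3   q4  q3 
   q4   q0  q4 
(> = start, * = accepting)

start=q0 accept=q0 q0-a->q1 q0-b->q0 q1-a->q2 q1-b->q1 q2-a->q3 q2-b->q2 q3-a->q4 q3-b->q3 q4-a->q0 q4-b->q4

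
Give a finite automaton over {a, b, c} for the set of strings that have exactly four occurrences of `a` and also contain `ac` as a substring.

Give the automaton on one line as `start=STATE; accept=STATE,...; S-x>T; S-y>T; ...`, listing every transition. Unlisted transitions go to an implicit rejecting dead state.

start=q0; accept=q13; q0-a>q1; q0-b>q0; q0-c>q0; q1-a>q2; q1-b>q3; q1-c>q4; q2-a>q5; q2-b>q6; q2-c>q7; q3-a>q2; q3-b>q3; q3-c>q3; q4-a>q7; q4-b>q4; q4-c>q4; q5-a>q8; q5-b>q9; q5-c>q10; q6-a>q5; q6-b>q6; q6-c>q6; q7-a>q10; q7-b>q7; q7-c>q7; q8-a>q11; q8-b>q12; q8-c>q13; q9-a>q8; q9-b>q9; q9-c>q9; q10-a>q13; q10-b>q10; q10-c>q10; q11-a>q11; q11-b>q14; q11-c>q15; q12-a>q11; q12-b>q12; q12-c>q12; q13-a>q15; q13-b>q13; q13-c>q13; q14-a>q11; q14-b>q14; q14-c>q14; q15-a>q15; q15-b>q15; q15-c>q15

Run two small machines in parallel and take their product. The first has 6 states tracking the count of `a`s, saturating at 5; the second has 3 states tracking whether and how much of `ac` has been seen. A product state is a pair (one from each), accepting exactly when both do.
A 16-state machine:
          a    b    c  
>  q0     q1   q0   q0 
   q1     q2   q3   q4 
   q2     q5   q6   q7 
   q3     q2   q3   q3 
   q4     q7   q4   q4 
   q5     q8   q9  q10 
   q6     q5   q6   q6 
   q7    q10   q7   q7 
   q8    q11  q12  q13 
   q9     q8   q9   q9 
   q10   q13  q10  q10 
   q11   q11  q14  q15 
   q12   q11  q12  q12 
 * q13   q15  q13  q13 
   q14   q11  q14  q14 
   q15   q15  q15  q15 
(> = start, * = accepting)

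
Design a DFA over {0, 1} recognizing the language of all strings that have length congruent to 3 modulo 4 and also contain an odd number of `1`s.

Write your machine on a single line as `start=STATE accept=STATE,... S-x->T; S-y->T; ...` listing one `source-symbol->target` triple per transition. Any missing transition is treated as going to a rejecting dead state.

start=s0; accept=s6; s0-0->s1; s0-1->s2; s1-0->s3; s1-1->s4; s2-0->s4; s2-1->s3; s3-0->s5; s3-1->s6; s4-0->s6; s4-1->s5; s5-0->s0; s5-1->s7; s6-0->s7; s6-1->s0; s7-0->s2; s7-1->s1

Handle the two conditions separately and then intersect. The first has 4 states tracking the input length modulo 4; the second has 2 states tracking the count of `1`s modulo 2. A product state is a pair (one from each), accepting exactly when both do.
8 states suffice.
        0   1  
>  s0   s1  s2 
   s1   s3  s4 
   s2   s4  s3 
   s3   s5  s6 
   s4   s6  s5 
   s5   s0  s7 
 * s6   s7  s0 
   s7   s2  s1 
(> = start, * = accepting)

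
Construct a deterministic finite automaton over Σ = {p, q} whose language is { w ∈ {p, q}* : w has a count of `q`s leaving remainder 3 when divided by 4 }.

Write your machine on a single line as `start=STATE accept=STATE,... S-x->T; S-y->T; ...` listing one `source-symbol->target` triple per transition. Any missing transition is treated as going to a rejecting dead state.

start=s0; accept=s3; s0-p->s0; s0-q->s1; s1-p->s1; s1-q->s2; s2-p->s2; s2-q->s3; s3-p->s3; s3-q->s0

The only thing that matters is how many `q`s have appeared, reduced mod 4. Use one state per residue: s0 for 0, …, s3 for 3. Reading `q` moves to the next residue; anything else stays put. s3 is accepting.
        p   q  
>  s0   s0  s1 
   s1   s1  s2 
   s2   s2  s3 
 * s3   s3  s0 
(> = start, * = accepting)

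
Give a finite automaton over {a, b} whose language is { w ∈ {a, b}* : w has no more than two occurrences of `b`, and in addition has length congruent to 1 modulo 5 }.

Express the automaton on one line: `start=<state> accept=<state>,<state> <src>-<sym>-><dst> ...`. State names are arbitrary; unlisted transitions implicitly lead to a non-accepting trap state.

Build one automaton per condition and run them in lockstep. The first has 4 states tracking the count of `b`s, saturating at 3; the second has 5 states tracking the input length modulo 5. A product state is a pair (one from each), accepting exactly when both do. After merging equivalent states the machine shrinks.
With 16 states:
          a    b  
>  S0     S1   S2 
 * S1     S3   S4 
 * S2     S4   S5 
   S3     S6   S7 
   S4     S7   S8 
   S5     S8   S9 
   S6    S10  S11 
   S7    S11  S12 
   S8    S12   S9 
   S9     S9   S9 
   S10    S0  S13 
   S11   S13  S14 
   S12   S14   S9 
   S13    S2  S15 
   S14   S15   S9 
 * S15    S5   S9 
(> = start, * = accepting)

start=S0 accept=S1,S2,S15 S0-a->S1 S0-b->S2 S1-a->S3 S1-b->S4 S2-a->S4 S2-b->S5 S3-a->S6 S3-b->S7 S4-a->S7 S4-b->S8 S5-a->S8 S5-b->S9 S6-a->S10 S6-b->S11 S7-a->S11 S7-b->S12 S8-a->S12 S8-b->S9 S9-a->S9 S9-b->S9 S10-a->S0 S10-b->S13 S11-a->S13 S11-b->S14 S12-a->S14 S12-b->S9 S13-a->S2 S13-b->S15 S14-a->S15 S14-b->S9 S15-a->S5 S15-b->S9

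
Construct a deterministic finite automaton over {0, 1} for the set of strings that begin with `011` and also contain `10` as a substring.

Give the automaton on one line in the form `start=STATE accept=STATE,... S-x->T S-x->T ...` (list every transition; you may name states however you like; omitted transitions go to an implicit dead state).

start=q0 accept=q5 q0-0->q1 q0-1->q2 q1-0->q2 q1-1->q3 q2-0->q2 q2-1->q2 q3-0->q2 q3-1->q4 q4-0->q5 q4-1->q4 q5-0->q5 q5-1->q5

Build one automaton per condition and run them in lockstep. The first has 5 states tracking whether the input so far still matches the prefix `011`; the second has 3 states tracking whether and how much of `10` has been seen. A product state is a pair (one from each), accepting exactly when both do. Equivalent product states are then merged.
        0   1  
>  q0   q1  q2 
   q1   q2  q3 
   q2   q2  q2 
   q3   q2  q4 
   q4   q5  q4 
 * q5   q5  q5 
(> = start, * = accepting)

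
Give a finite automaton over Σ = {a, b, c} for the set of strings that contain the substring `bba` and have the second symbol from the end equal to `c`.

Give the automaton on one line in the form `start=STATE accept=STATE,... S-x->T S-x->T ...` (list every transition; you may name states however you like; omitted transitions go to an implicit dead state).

Run two small machines in parallel and take their product. One (4 states) tracks whether and how much of `bba` has been seen; the other (13 states) tracks the last 2 symbols read. Each combined state is a pair, one component from each; accept when both components accept. Equivalent product states are then merged.
With 7 states:
        a   b   c  
>  S0   S0  S1  S0 
   S1   S0  S2  S0 
   S2   S3  S2  S0 
   S3   S3  S3  S4 
   S4   S5  S5  S6 
 * S5   S3  S3  S4 
 * S6   S5  S5  S6 
(> = start, * = accepting)

start=S0 accept=S5,S6 S0-a->S0 S0-b->S1 S0-c->S0 S1-a->S0 S1-b->S2 S1-c->S0 S2-a->S3 S2-b->S2 S2-c->S0 S3-a->S3 S3-b->S3 S3-c->S4 S4-a->S5 S4-b->S5 S4-c->S6 S5-a->S3 S5-b->S3 S5-c->S4 S6-a->S5 S6-b->S5 S6-c->S6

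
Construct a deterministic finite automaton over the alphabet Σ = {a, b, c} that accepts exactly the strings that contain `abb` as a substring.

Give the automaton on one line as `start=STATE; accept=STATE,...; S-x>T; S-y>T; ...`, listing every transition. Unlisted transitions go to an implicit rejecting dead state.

start=S0; accept=S3; S0-a>S1; S0-b>S0; S0-c>S0; S1-a>S1; S1-b>S2; S1-c>S0; S2-a>S1; S2-b>S3; S2-c>S0; S3-a>S3; S3-b>S3; S3-c>S3

Track how much of `abb` has been matched so far: state S0 is no progress, S3 is the absorbing accept state reached once `abb` has occurred. Intermediate states record partial matches; on a mismatch, fall back to the longest reusable overlap.
A 4-state machine:
        a   b   c  
>  S0   S1  S0  S0 
   S1   S1  S2  S0 
   S2   S1  S3  S0 
 * S3   S3  S3  S3 
(> = start, * = accepting)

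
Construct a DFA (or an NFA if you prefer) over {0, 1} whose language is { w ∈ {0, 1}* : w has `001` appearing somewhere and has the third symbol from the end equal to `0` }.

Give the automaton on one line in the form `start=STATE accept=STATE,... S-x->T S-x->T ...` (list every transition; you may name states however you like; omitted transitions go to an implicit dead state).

Handle the two conditions separately and then intersect. The first has 4 states tracking whether and how much of `001` has been seen; the second has 15 states tracking the last 3 symbols read. A product state is a pair (one from each), accepting exactly when both do. After merging equivalent states the machine shrinks.
With 11 states:
          0    1  
>  S0     S1   S0 
   S1     S2   S0 
   S2     S2   S3 
 * S3     S4   S5 
 * S4     S6   S7 
 * S5     S8   S9 
   S6    S10   S3 
   S7     S4   S5 
   S8     S6   S7 
   S9     S8   S9 
 * S10   S10   S3 
(> = start, * = accepting)

start=S0 accept=S3,S4,S5,S10 S0-0->S1 S0-1->S0 S1-0->S2 S1-1->S0 S2-0->S2 S2-1->S3 S3-0->S4 S3-1->S5 S4-0->S6 S4-1->S7 S5-0->S8 S5-1->S9 S6-0->S10 S6-1->S3 S7-0->S4 S7-1->S5 S8-0->S6 S8-1->S7 S9-0->S8 S9-1->S9 S10-0->S10 S10-1->S3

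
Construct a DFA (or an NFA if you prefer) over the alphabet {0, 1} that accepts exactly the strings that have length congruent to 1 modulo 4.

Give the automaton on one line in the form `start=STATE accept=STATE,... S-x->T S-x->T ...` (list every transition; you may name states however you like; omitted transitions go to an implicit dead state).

Count input length modulo 4: every symbol advances one step around the cycle A → B → C → D → A. Accept at B.
With 4 states:
       0  1 
>  A   B  B 
 * B   C  C 
   C   D  D 
   D   A  A 
(> = start, * = accepting)

start=A accept=B A-0->B A-1->B B-0->C B-1->C C-0->D C-1->D D-0->A D-1->A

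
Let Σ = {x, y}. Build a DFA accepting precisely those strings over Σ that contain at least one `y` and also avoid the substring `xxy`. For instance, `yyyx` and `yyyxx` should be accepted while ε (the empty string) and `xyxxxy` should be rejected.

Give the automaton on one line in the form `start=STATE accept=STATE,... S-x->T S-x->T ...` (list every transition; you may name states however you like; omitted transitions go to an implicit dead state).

Handle the two conditions separately and then intersect. The first has 3 states tracking the count of `y`s, saturating at 2; the second has 4 states tracking partial matches of the forbidden pattern `xxy`. A product state is a pair (one from each), accepting exactly when both do. Minimizing collapses redundant product states.
A 6-state machine:
       x  y 
>  A   B  C 
   B   D  C 
 * C   E  C 
   D   D  D 
 * E   F  C 
 * F   F  D 
(> = start, * = accepting)

start=A accept=C,E,F A-x->B A-y->C B-x->D B-y->C C-x->E C-y->C D-x->D D-y->D E-x->F E-y->C F-x->F F-y->D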